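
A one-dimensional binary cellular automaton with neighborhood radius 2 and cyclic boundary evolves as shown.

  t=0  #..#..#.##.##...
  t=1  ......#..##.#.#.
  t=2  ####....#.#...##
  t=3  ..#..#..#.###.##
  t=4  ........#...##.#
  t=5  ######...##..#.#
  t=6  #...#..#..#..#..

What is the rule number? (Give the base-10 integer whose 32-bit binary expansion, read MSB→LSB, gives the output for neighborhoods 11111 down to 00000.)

1746645409

  #####|.  b31=0 t=2,i=0
  ####.|#  b30=1 t=2,i=2
  ###.#|#  b29=1 t=3,i=12
  ###..|.  b28=0 t=2,i=3
  ##.##|#  b27=1 t=0,i=10
  ##.#.|.  b26=0 t=1,i=11
  ##..#|.  b25=0 t=3,i=0
  ##...|.  b24=0 t=0,i=13
  #.###|.  b23=0 t=3,i=10
  #.##.|.  b22=0 t=0,i=8
  #.#.#|.  b21=0 t=1,i=12
  #.#..|#  b20=1 t=1,i=14
  #..##|#  b19=1 t=1,i=8
  #..#.|.  b18=0 t=0,i=2
  #...#|#  b17=1 t=0,i=14
  #....|#  b16=1 t=1,i=0
  .####|#  b15=1 t=2,i=15
  .###.|.  b14=0 t=3,i=11
  .##.#|#  b13=1 t=0,i=9
  .##..|#  b12=1 t=0,i=12
  .#.##|.  b11=0 t=0,i=7
  .#.#.|.  b10=0 t=1,i=13
  .#..#|.  b9=0 t=0,i=1
  .#...|#  b8=1 t=1,i=15
  ..###|#  b7=1 t=2,i=14
  ..##.|.  b6=0 t=1,i=9
  ..#.#|#  b5=1 t=0,i=6
  ..#..|.  b4=0 t=0,i=0
  ...##|.  b3=0 t=2,i=13
  ...#.|.  b2=0 t=0,i=15
  ....#|.  b1=0 t=1,i=4
  .....|#  b0=1 t=1,i=1
  bits 01101000000110111011000110100001 = 1746645409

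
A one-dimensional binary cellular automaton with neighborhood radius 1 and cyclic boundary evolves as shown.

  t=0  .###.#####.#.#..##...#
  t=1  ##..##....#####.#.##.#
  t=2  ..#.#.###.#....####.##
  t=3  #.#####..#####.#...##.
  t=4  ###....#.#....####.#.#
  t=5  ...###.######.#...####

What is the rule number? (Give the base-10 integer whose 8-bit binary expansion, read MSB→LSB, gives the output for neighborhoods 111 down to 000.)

  ### -> .   bit 7 = 0  t=0,i=2
  ##. -> .   bit 6 = 0  t=0,i=3
  #.# -> #   bit 5 = 1  t=0,i=0
  #.. -> #   bit 4 = 1  t=0,i=14
  .## -> #   bit 3 = 1  t=0,i=1
  .#. -> #   bit 2 = 1  t=0,i=11
  ..# -> .   bit 1 = 0  t=0,i=15
  ... -> #   bit 0 = 1  t=0,i=19
  bits 00111101 = 61

61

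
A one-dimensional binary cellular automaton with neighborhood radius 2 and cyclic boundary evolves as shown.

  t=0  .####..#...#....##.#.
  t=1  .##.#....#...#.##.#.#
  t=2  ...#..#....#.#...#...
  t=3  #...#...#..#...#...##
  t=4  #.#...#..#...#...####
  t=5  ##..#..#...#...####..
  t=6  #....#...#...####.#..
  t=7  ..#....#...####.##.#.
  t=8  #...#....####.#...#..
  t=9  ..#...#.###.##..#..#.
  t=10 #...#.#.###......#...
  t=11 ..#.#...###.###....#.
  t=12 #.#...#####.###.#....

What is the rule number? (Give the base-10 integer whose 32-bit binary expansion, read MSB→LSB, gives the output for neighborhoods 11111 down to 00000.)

  [31] ##### => .  t=4,i=19
  [30] ####. => .  t=0,i=3
  [29] ###.# => #  t=4,i=0
  [28] ###.. => #  t=0,i=4
  [27] ##.## => .  t=7,i=15
  [26] ##.#. => #  t=0,i=18
  [25] ##..# => .  t=0,i=5
  [24] ##... => .  t=3,i=1
  [23] #.### => #  t=9,i=8
  [22] #.##. => .  t=1,i=1
  [21] #.#.# => .  t=1,i=18
  [20] #.#.. => .  t=0,i=19
  [19] #..## => .  t=0,i=0
  [18] #..#. => .  t=0,i=6
  [17] #...# => #  t=0,i=9
  [16] #.... => #  t=0,i=13
  [15] .#### => #  t=0,i=2
  [14] .###. => #  t=3,i=20
  [13] .##.# => .  t=0,i=17
  [12] .##.. => .  t=5,i=1
  [11] .#.## => .  t=1,i=0
  [10] .#.#. => .  t=1,i=19
  [9] .#..# => #  t=0,i=20
  [8] .#... => .  t=0,i=8
  [7] ..### => #  t=0,i=1
  [6] ..##. => #  t=0,i=16
  [5] ..#.# => #  t=1,i=13
  [4] ..#.. => .  t=0,i=7
  [3] ...## => #  t=0,i=15
  [2] ...#. => .  t=0,i=10
  [1] ....# => .  t=0,i=14
  [0] ..... => #  t=2,i=0
  bits 00110100100000111100001011101001 = 881050345

881050345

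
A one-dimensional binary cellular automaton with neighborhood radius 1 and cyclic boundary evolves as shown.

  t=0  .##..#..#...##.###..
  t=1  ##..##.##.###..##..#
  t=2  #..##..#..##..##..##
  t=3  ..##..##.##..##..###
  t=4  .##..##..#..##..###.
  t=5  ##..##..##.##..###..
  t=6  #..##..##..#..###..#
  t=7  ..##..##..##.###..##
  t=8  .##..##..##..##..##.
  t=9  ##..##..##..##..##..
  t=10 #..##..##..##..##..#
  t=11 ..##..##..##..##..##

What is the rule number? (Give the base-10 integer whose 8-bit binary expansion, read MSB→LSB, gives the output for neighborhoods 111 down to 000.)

143

  nb ###: next=#  (t=0,i=16, bit7=1)
  nb ##.: next=.  (t=0,i=2, bit6=0)
  nb #.#: next=.  (t=0,i=14, bit5=0)
  nb #..: next=.  (t=0,i=3, bit4=0)
  nb .##: next=#  (t=0,i=1, bit3=1)
  nb .#.: next=#  (t=0,i=5, bit2=1)
  nb ..#: next=#  (t=0,i=0, bit1=1)
  nb ...: next=#  (t=0,i=10, bit0=1)
  bits 10001111 = 143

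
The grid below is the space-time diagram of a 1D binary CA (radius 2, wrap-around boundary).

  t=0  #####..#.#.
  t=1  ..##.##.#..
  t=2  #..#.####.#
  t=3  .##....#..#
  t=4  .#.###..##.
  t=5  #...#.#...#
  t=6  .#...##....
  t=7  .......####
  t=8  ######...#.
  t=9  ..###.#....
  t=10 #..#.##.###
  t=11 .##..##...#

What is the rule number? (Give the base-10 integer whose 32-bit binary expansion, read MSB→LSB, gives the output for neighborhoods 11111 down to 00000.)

  nb #####: next=#  (t=0,i=2, bit31=1)
  nb ####.: next=#  (t=0,i=3, bit30=1)
  nb ###.#: next=.  (t=2,i=8, bit29=0)
  nb ###..: next=.  (t=0,i=4, bit28=0)
  nb ##.##: next=.  (t=1,i=4, bit27=0)
  nb ##.#.: next=#  (t=1,i=7, bit26=1)
  nb ##..#: next=#  (t=0,i=5, bit25=1)
  nb ##...: next=#  (t=3,i=3, bit24=1)
  nb #.###: next=.  (t=0,i=0, bit23=0)
  nb #.##.: next=#  (t=1,i=5, bit22=1)
  nb #.#.#: next=.  (t=0,i=9, bit21=0)
  nb #.#..: next=#  (t=1,i=8, bit20=1)
  nb #..##: next=.  (t=4,i=7, bit19=0)
  nb #..#.: next=#  (t=0,i=6, bit18=1)
  nb #...#: next=.  (t=5,i=2, bit17=0)
  nb #....: next=#  (t=1,i=10, bit16=1)
  nb .####: next=.  (t=0,i=1, bit15=0)
  nb .###.: next=#  (t=4,i=4, bit14=1)
  nb .##.#: next=#  (t=1,i=3, bit13=1)
  nb .##..: next=.  (t=2,i=0, bit12=0)
  nb .#.##: next=.  (t=0,i=10, bit11=0)
  nb .#.#.: next=#  (t=0,i=8, bit10=1)
  nb .#..#: next=#  (t=3,i=8, bit9=1)
  nb .#...: next=.  (t=1,i=9, bit8=0)
  nb ..###: next=.  (t=7,i=7, bit7=0)
  nb ..##.: next=.  (t=1,i=2, bit6=0)
  nb ..#.#: next=.  (t=0,i=7, bit5=0)
  nb ..#..: next=.  (t=3,i=7, bit4=0)
  nb ...##: next=.  (t=1,i=1, bit3=0)
  nb ...#.: next=.  (t=3,i=6, bit2=0)
  nb ....#: next=#  (t=1,i=0, bit1=1)
  nb .....: next=#  (t=6,i=9, bit0=1)
  bits 11000111010101010110011000000011 = 3344262659

3344262659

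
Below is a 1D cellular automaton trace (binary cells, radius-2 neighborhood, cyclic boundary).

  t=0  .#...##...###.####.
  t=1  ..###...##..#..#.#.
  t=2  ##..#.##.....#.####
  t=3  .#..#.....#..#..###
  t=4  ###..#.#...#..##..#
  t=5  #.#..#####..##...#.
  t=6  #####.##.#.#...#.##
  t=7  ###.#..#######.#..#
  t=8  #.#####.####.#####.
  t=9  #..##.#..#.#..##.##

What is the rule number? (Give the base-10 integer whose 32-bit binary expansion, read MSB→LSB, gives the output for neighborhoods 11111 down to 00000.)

3023742761

  nb #####: next=#  (t=2,i=17, bit31=1)
  nb ####.: next=.  (t=0,i=16, bit30=0)
  nb ###.#: next=#  (t=0,i=12, bit29=1)
  nb ###..: next=#  (t=0,i=17, bit28=1)
  nb ##.##: next=.  (t=0,i=13, bit27=0)
  nb ##.#.: next=#  (t=3,i=0, bit26=1)
  nb ##..#: next=.  (t=0,i=18, bit25=0)
  nb ##...: next=.  (t=0,i=7, bit24=0)
  nb #.###: next=.  (t=0,i=14, bit23=0)
  nb #.##.: next=.  (t=2,i=6, bit22=0)
  nb #.#.#: next=#  (t=5,i=0, bit21=1)
  nb #.#..: next=#  (t=1,i=17, bit20=1)
  nb #..##: next=#  (t=3,i=15, bit19=1)
  nb #..#.: next=.  (t=0,i=0, bit18=0)
  nb #...#: next=#  (t=0,i=3, bit17=1)
  nb #....: next=.  (t=2,i=9, bit16=0)
  nb .####: next=#  (t=0,i=15, bit15=1)
  nb .###.: next=.  (t=0,i=11, bit14=0)
  nb .##.#: next=#  (t=6,i=7, bit13=1)
  nb .##..: next=.  (t=0,i=6, bit12=0)
  nb .#.##: next=.  (t=2,i=5, bit11=0)
  nb .#.#.: next=#  (t=1,i=16, bit10=1)
  nb .#..#: next=#  (t=1,i=13, bit9=1)
  nb .#...: next=#  (t=0,i=2, bit8=1)
  nb ..###: next=.  (t=0,i=10, bit7=0)
  nb ..##.: next=.  (t=0,i=5, bit6=0)
  nb ..#.#: next=#  (t=1,i=15, bit5=1)
  nb ..#..: next=.  (t=0,i=1, bit4=0)
  nb ...##: next=#  (t=0,i=4, bit3=1)
  nb ...#.: next=.  (t=2,i=12, bit2=0)
  nb ....#: next=.  (t=2,i=11, bit1=0)
  nb .....: next=#  (t=2,i=10, bit0=1)
  bits 10110100001110101010011100101001 = 3023742761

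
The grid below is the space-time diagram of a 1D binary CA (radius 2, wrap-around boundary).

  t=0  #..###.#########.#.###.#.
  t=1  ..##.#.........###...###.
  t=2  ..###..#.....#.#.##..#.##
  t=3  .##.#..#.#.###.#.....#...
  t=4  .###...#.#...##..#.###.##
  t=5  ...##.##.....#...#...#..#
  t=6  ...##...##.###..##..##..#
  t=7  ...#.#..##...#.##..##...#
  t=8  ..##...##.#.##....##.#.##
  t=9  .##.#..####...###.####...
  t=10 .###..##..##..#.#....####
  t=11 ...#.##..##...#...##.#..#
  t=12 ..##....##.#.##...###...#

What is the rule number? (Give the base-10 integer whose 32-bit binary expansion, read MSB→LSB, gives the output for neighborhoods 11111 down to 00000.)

891887862

  #####|.  b31=0 t=0,i=9
  ####.|.  b30=0 t=0,i=14
  ###.#|#  b29=1 t=0,i=5
  ###..|#  b28=1 t=1,i=17
  ##.##|.  b27=0 t=0,i=6
  ##.#.|#  b26=1 t=0,i=16
  ##..#|.  b25=0 t=2,i=0
  ##...|#  b24=1 t=1,i=18
  #.###|.  b23=0 t=0,i=7
  #.##.|.  b22=0 t=2,i=17
  #.#.#|#  b21=1 t=0,i=17
  #.#..|.  b20=0 t=0,i=0
  #..##|#  b19=1 t=0,i=2
  #..#.|.  b18=0 t=2,i=6
  #...#|.  b17=0 t=1,i=0
  #....|#  b16=1 t=1,i=7
  .####|.  b15=0 t=0,i=8
  .###.|.  b14=0 t=0,i=4
  .##.#|#  b13=1 t=1,i=3
  .##..|.  b12=0 t=2,i=18
  .#.##|.  b11=0 t=0,i=18
  .#.#.|.  b10=0 t=0,i=24
  .#..#|.  b9=0 t=0,i=1
  .#...|.  b8=0 t=1,i=6
  ..###|#  b7=1 t=0,i=3
  ..##.|#  b6=1 t=1,i=2
  ..#.#|#  b5=1 t=2,i=13
  ..#..|#  b4=1 t=2,i=7
  ...##|.  b3=0 t=1,i=1
  ...#.|#  b2=1 t=2,i=12
  ....#|#  b1=1 t=1,i=13
  .....|.  b0=0 t=1,i=8
  bits 00110101001010010010000011110110 = 891887862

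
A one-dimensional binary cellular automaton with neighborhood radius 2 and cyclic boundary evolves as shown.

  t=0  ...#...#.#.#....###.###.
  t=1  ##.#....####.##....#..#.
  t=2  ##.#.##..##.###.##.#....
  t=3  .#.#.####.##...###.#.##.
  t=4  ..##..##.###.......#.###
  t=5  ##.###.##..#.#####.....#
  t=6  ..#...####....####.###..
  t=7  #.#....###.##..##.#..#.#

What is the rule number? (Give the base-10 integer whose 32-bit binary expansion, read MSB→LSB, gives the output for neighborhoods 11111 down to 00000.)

  ##### -> #   bit 31 = 1  t=5,i=15
  ####. -> #   bit 30 = 1  t=1,i=10
  ###.# -> .   bit 29 = 0  t=0,i=18
  ###.. -> #   bit 28 = 1  t=0,i=22
  ##.## -> #   bit 27 = 1  t=0,i=19
  ##.#. -> .   bit 26 = 0  t=1,i=2
  ##..# -> #   bit 25 = 1  t=2,i=7
  ##... -> .   bit 24 = 0  t=0,i=23
  #.### -> .   bit 23 = 0  t=0,i=20
  #.##. -> #   bit 22 = 1  t=1,i=0
  #.#.# -> #   bit 21 = 1  t=0,i=9
  #.#.. -> #   bit 20 = 1  t=0,i=11
  #..## -> #   bit 19 = 1  t=2,i=8
  #..#. -> .   bit 18 = 0  t=1,i=21
  #...# -> .   bit 17 = 0  t=0,i=5
  #.... -> #   bit 16 = 1  t=0,i=0
  .#### -> #   bit 15 = 1  t=1,i=9
  .###. -> .   bit 14 = 0  t=0,i=17
  .##.# -> #   bit 13 = 1  t=1,i=1
  .##.. -> #   bit 12 = 1  t=1,i=14
  .#.## -> .   bit 11 = 0  t=1,i=23
  .#.#. -> #   bit 10 = 1  t=0,i=8
  .#..# -> .   bit 9 = 0  t=1,i=20
  .#... -> .   bit 8 = 0  t=0,i=4
  ..### -> .   bit 7 = 0  t=0,i=16
  ..##. -> .   bit 6 = 0  t=2,i=0
  ..#.# -> .   bit 5 = 0  t=0,i=7
  ..#.. -> #   bit 4 = 1  t=0,i=3
  ...## -> .   bit 3 = 0  t=0,i=15
  ...#. -> .   bit 2 = 0  t=0,i=2
  ....# -> #   bit 1 = 1  t=0,i=1
  ..... -> #   bit 0 = 1  t=4,i=14
  bits 11011010011110011011010000010011 = 3665409043

3665409043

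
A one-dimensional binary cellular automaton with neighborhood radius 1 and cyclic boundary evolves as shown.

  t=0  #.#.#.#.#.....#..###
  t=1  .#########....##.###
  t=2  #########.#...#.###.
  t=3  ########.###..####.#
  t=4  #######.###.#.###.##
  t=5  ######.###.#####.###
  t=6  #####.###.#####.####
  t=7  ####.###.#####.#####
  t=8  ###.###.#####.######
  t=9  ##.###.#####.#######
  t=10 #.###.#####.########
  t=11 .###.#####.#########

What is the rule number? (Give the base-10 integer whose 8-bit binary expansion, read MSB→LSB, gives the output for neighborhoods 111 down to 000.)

  ### -> #   bit 7 = 1  t=0,i=18
  ##. -> .   bit 6 = 0  t=0,i=0
  #.# -> #   bit 5 = 1  t=0,i=1
  #.. -> #   bit 4 = 1  t=0,i=9
  .## -> #   bit 3 = 1  t=0,i=17
  .#. -> #   bit 2 = 1  t=0,i=2
  ..# -> .   bit 1 = 0  t=0,i=13
  ... -> .   bit 0 = 0  t=0,i=10
  bits 10111100 = 188

188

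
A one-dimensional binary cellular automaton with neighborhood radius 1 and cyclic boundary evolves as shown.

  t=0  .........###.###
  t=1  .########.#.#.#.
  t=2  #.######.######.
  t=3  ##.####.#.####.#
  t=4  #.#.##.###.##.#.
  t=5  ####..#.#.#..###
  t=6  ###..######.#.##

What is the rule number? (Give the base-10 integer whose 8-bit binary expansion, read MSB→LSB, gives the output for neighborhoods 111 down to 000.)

167

  ### -> #   bit 7 = 1  t=0,i=10
  ##. -> .   bit 6 = 0  t=0,i=11
  #.# -> #   bit 5 = 1  t=0,i=12
  #.. -> .   bit 4 = 0  t=0,i=0
  .## -> .   bit 3 = 0  t=0,i=9
  .#. -> #   bit 2 = 1  t=1,i=10
  ..# -> #   bit 1 = 1  t=0,i=8
  ... -> #   bit 0 = 1  t=0,i=1
  bits 10100111 = 167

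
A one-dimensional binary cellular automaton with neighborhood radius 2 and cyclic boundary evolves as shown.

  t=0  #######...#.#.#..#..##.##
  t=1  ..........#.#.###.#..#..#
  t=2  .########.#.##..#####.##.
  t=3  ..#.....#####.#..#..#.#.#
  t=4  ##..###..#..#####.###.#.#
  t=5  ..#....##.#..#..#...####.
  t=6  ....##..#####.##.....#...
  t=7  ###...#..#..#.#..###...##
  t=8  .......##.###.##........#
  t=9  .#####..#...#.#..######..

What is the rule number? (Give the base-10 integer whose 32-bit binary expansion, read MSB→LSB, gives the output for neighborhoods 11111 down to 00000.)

  #####|.  b31=0 t=0,i=0
  ####.|.  b30=0 t=0,i=5
  ###.#|#  b29=1 t=1,i=16
  ###..|.  b28=0 t=0,i=6
  ##.##|.  b27=0 t=0,i=22
  ##.#.|#  b26=1 t=1,i=17
  ##..#|#  b25=1 t=2,i=14
  ##...|.  b24=0 t=0,i=7
  #.###|.  b23=0 t=0,i=23
  #.##.|#  b22=1 t=2,i=12
  #.#.#|#  b21=1 t=0,i=12
  #.#..|#  b20=1 t=0,i=14
  #..##|.  b19=0 t=0,i=19
  #..#.|#  b18=1 t=0,i=16
  #...#|.  b17=0 t=0,i=8
  #....|#  b16=1 t=1,i=1
  .####|#  b15=1 t=0,i=24
  .###.|.  b14=0 t=1,i=15
  .##.#|#  b13=1 t=0,i=21
  .##..|.  b12=0 t=2,i=13
  .#.##|#  b11=1 t=1,i=13
  .#.#.|.  b10=0 t=0,i=11
  .#..#|#  b9=1 t=0,i=15
  .#...|.  b8=0 t=1,i=0
  ..###|.  b7=0 t=2,i=1
  ..##.|.  b6=0 t=0,i=20
  ..#.#|#  b5=1 t=0,i=10
  ..#..|.  b4=0 t=0,i=17
  ...##|.  b3=0 t=3,i=7
  ...#.|.  b2=0 t=0,i=9
  ....#|#  b1=1 t=1,i=8
  .....|#  b0=1 t=1,i=2
  bits 00100110011101011010101000100011 = 645245475

645245475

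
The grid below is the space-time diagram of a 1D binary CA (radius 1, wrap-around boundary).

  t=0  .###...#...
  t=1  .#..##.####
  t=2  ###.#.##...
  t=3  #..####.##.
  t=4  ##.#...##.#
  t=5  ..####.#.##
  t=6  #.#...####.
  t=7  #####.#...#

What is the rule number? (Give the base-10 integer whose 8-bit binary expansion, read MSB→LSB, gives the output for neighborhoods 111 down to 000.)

  ###|.  b7=0 t=0,i=2
  ##.|.  b6=0 t=0,i=3
  #.#|#  b5=1 t=1,i=0
  #..|#  b4=1 t=0,i=4
  .##|#  b3=1 t=0,i=1
  .#.|#  b2=1 t=0,i=7
  ..#|.  b1=0 t=0,i=0
  ...|#  b0=1 t=0,i=5
  bits 00111101 = 61

61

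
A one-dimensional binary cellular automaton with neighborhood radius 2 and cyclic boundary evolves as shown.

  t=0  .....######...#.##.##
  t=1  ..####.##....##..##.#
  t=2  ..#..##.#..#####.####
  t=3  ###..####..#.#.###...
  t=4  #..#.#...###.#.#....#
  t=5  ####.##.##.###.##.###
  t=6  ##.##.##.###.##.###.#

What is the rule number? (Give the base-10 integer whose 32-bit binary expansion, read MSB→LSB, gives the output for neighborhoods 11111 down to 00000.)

2931044863

  #####|#  b31=1 t=0,i=7
  ####.|.  b30=0 t=0,i=9
  ###.#|#  b29=1 t=1,i=5
  ###..|.  b28=0 t=0,i=10
  ##.##|#  b27=1 t=0,i=18
  ##.#.|#  b26=1 t=1,i=19
  ##..#|#  b25=1 t=1,i=15
  ##...|.  b24=0 t=0,i=0
  #.###|#  b23=1 t=2,i=17
  #.##.|.  b22=0 t=0,i=16
  #.#.#|#  b21=1 t=3,i=13
  #.#..|#  b20=1 t=1,i=20
  #..##|.  b19=0 t=1,i=1
  #..#.|#  b18=1 t=2,i=1
  #...#|.  b17=0 t=0,i=12
  #....|.  b16=0 t=0,i=1
  .####|.  b15=0 t=0,i=6
  .###.|.  b14=0 t=3,i=1
  .##.#|#  b13=1 t=0,i=17
  .##..|#  b12=1 t=0,i=20
  .#.##|.  b11=0 t=0,i=15
  .#.#.|.  b10=0 t=3,i=12
  .#..#|.  b9=0 t=1,i=0
  .#...|#  b8=1 t=4,i=6
  ..###|#  b7=1 t=0,i=5
  ..##.|#  b6=1 t=1,i=13
  ..#.#|#  b5=1 t=0,i=14
  ..#..|#  b4=1 t=2,i=2
  ...##|#  b3=1 t=0,i=4
  ...#.|#  b2=1 t=0,i=13
  ....#|#  b1=1 t=0,i=3
  .....|#  b0=1 t=0,i=2
  bits 10101110101101000011000111111111 = 2931044863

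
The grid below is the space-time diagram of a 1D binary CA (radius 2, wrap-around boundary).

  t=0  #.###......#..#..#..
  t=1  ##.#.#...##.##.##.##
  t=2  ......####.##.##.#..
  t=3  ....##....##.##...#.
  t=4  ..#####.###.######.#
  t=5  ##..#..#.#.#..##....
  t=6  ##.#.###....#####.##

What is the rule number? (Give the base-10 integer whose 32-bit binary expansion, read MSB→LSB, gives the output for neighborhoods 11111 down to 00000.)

  [31] ##### => #  t=4,i=4
  [30] ####. => .  t=1,i=0
  [29] ###.# => .  t=1,i=1
  [28] ###.. => .  t=0,i=4
  [27] ##.## => #  t=1,i=11
  [26] ##.#. => .  t=1,i=2
  [25] ##..# => .  t=5,i=2
  [24] ##... => #  t=0,i=5
  [23] #.### => .  t=0,i=2
  [22] #.##. => #  t=1,i=12
  [21] #.#.# => .  t=1,i=3
  [20] #.#.. => .  t=1,i=5
  [19] #..## => #  t=4,i=1
  [18] #..#. => #  t=0,i=13
  [17] #...# => #  t=1,i=7
  [16] #.... => .  t=0,i=6
  [15] .#### => .  t=1,i=19
  [14] .###. => #  t=0,i=3
  [13] .##.# => .  t=1,i=10
  [12] .##.. => #  t=3,i=5
  [11] .#.## => #  t=0,i=1
  [10] .#.#. => .  t=1,i=4
  [9] .#..# => #  t=0,i=12
  [8] .#... => #  t=1,i=6
  [7] ..### => .  t=2,i=6
  [6] ..##. => #  t=1,i=9
  [5] ..#.# => #  t=0,i=0
  [4] ..#.. => .  t=0,i=11
  [3] ...## => #  t=1,i=8
  [2] ...#. => #  t=0,i=10
  [1] ....# => #  t=0,i=9
  [0] ..... => .  t=0,i=7
  bits 10001001010011100101101101101110 = 2303613806

2303613806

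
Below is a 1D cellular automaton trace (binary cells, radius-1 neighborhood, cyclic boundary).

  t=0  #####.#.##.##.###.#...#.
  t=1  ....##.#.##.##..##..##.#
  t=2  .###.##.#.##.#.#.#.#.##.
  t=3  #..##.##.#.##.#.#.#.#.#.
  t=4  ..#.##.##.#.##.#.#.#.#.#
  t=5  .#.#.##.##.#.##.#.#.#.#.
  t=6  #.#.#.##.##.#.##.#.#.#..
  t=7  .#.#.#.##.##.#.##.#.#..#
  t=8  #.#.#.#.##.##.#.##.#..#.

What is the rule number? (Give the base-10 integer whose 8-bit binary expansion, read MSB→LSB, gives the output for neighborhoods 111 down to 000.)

  ###|.  b7=0 t=0,i=1
  ##.|#  b6=1 t=0,i=4
  #.#|#  b5=1 t=0,i=5
  #..|.  b4=0 t=0,i=19
  .##|.  b3=0 t=0,i=0
  .#.|.  b2=0 t=0,i=6
  ..#|#  b1=1 t=0,i=21
  ...|#  b0=1 t=0,i=20
  bits 01100011 = 99

99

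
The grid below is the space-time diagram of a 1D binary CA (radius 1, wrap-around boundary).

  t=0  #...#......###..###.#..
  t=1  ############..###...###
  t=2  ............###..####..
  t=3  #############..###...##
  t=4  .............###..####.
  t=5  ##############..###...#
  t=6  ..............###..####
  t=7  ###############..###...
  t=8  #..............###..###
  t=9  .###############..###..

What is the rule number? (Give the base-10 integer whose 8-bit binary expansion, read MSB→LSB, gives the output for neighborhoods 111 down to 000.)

31

  ### -> .   bit 7 = 0  t=0,i=12
  ##. -> .   bit 6 = 0  t=0,i=13
  #.# -> .   bit 5 = 0  t=0,i=19
  #.. -> #   bit 4 = 1  t=0,i=1
  .## -> #   bit 3 = 1  t=0,i=11
  .#. -> #   bit 2 = 1  t=0,i=0
  ..# -> #   bit 1 = 1  t=0,i=3
  ... -> #   bit 0 = 1  t=0,i=2
  bits 00011111 = 31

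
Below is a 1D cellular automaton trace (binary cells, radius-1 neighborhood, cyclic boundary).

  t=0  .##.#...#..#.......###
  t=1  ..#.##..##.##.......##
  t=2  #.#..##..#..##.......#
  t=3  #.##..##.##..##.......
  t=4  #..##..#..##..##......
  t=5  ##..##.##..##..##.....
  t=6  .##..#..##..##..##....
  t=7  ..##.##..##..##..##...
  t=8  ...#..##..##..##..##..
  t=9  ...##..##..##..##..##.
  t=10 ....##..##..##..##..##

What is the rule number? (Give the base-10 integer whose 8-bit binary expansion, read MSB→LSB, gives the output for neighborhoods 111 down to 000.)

  nb ###: next=#  (t=0,i=20, bit7=1)
  nb ##.: next=#  (t=0,i=2, bit6=1)
  nb #.#: next=.  (t=0,i=0, bit5=0)
  nb #..: next=#  (t=0,i=5, bit4=1)
  nb .##: next=.  (t=0,i=1, bit3=0)
  nb .#.: next=#  (t=0,i=4, bit2=1)
  nb ..#: next=.  (t=0,i=7, bit1=0)
  nb ...: next=.  (t=0,i=6, bit0=0)
  bits 11010100 = 212

212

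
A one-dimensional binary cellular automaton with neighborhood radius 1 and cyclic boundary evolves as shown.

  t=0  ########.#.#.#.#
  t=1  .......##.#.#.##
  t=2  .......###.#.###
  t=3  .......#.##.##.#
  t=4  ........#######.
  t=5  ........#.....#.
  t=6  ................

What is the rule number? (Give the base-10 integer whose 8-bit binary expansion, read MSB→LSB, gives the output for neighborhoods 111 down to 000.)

  [7] ### => .  t=0,i=0
  [6] ##. => #  t=0,i=7
  [5] #.# => #  t=0,i=8
  [4] #.. => .  t=1,i=0
  [3] .## => #  t=0,i=15
  [2] .#. => .  t=0,i=9
  [1] ..# => .  t=1,i=6
  [0] ... => .  t=1,i=1
  bits 01101000 = 104

104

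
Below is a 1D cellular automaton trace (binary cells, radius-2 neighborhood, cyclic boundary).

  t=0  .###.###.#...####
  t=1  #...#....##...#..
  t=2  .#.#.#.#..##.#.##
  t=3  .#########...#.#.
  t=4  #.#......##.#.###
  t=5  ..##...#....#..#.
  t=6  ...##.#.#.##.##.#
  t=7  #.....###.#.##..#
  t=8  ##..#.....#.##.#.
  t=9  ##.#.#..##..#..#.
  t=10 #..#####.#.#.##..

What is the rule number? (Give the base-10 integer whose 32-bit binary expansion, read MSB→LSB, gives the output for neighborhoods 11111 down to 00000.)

  nb #####: next=.  (t=3,i=3, bit31=0)
  nb ####.: next=.  (t=0,i=15, bit30=0)
  nb ###.#: next=.  (t=0,i=3, bit29=0)
  nb ###..: next=#  (t=3,i=9, bit28=1)
  nb ##.##: next=#  (t=0,i=0, bit27=1)
  nb ##.#.: next=.  (t=0,i=8, bit26=0)
  nb ##..#: next=.  (t=7,i=14, bit25=0)
  nb ##...: next=#  (t=1,i=11, bit24=1)
  nb #.###: next=.  (t=0,i=1, bit23=0)
  nb #.##.: next=#  (t=2,i=15, bit22=1)
  nb #.#.#: next=#  (t=2,i=1, bit21=1)
  nb #.#..: next=#  (t=0,i=9, bit20=1)
  nb #..##: next=#  (t=2,i=9, bit19=1)
  nb #..#.: next=#  (t=1,i=16, bit18=1)
  nb #...#: next=.  (t=0,i=11, bit17=0)
  nb #....: next=.  (t=1,i=6, bit16=0)
  nb .####: next=#  (t=0,i=14, bit15=1)
  nb .###.: next=.  (t=0,i=2, bit14=0)
  nb .##.#: next=.  (t=2,i=11, bit13=0)
  nb .##..: next=#  (t=1,i=10, bit12=1)
  nb .#.##: next=.  (t=2,i=14, bit11=0)
  nb .#.#.: next=#  (t=2,i=2, bit10=1)
  nb .#..#: next=#  (t=1,i=15, bit9=1)
  nb .#...: next=#  (t=0,i=10, bit8=1)
  nb ..###: next=.  (t=0,i=13, bit7=0)
  nb ..##.: next=.  (t=1,i=9, bit6=0)
  nb ..#.#: next=.  (t=3,i=13, bit5=0)
  nb ..#..: next=.  (t=1,i=0, bit4=0)
  nb ...##: next=.  (t=0,i=12, bit3=0)
  nb ...#.: next=#  (t=1,i=3, bit2=1)
  nb ....#: next=#  (t=1,i=7, bit1=1)
  nb .....: next=.  (t=4,i=5, bit0=0)
  bits 00011001011111001001011100000110 = 427595526

427595526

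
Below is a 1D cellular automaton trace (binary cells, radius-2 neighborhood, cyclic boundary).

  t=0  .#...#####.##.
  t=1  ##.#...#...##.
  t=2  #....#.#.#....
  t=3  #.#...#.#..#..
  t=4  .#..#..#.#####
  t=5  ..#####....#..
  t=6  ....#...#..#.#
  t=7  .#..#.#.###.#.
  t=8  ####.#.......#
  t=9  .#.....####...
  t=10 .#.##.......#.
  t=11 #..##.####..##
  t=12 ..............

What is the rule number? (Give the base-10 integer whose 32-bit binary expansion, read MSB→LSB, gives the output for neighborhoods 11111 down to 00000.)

  ##### -> #   bit 31 = 1  t=0,i=7
  ####. -> .   bit 30 = 0  t=0,i=8
  ###.# -> .   bit 29 = 0  t=0,i=9
  ###.. -> .   bit 28 = 0  t=5,i=6
  ##.## -> .   bit 27 = 0  t=0,i=10
  ##.#. -> .   bit 26 = 0  t=1,i=2
  ##..# -> .   bit 25 = 0  t=0,i=13
  ##... -> .   bit 24 = 0  t=5,i=7
  #.### -> .   bit 23 = 0  t=4,i=9
  #.##. -> #   bit 22 = 1  t=0,i=11
  #.#.# -> .   bit 21 = 0  t=2,i=7
  #.#.. -> .   bit 20 = 0  t=1,i=3
  #..## -> .   bit 19 = 0  t=11,i=2
  #..#. -> #   bit 18 = 1  t=0,i=0
  #...# -> #   bit 17 = 1  t=0,i=3
  #.... -> #   bit 16 = 1  t=2,i=2
  .#### -> .   bit 15 = 0  t=0,i=6
  .###. -> .   bit 14 = 0  t=7,i=9
  .##.# -> .   bit 13 = 0  t=1,i=1
  .##.. -> #   bit 12 = 1  t=0,i=12
  .#.## -> .   bit 11 = 0  t=4,i=8
  .#.#. -> #   bit 10 = 1  t=2,i=6
  .#..# -> #   bit 9 = 1  t=3,i=9
  .#... -> .   bit 8 = 0  t=0,i=2
  ..### -> .   bit 7 = 0  t=0,i=5
  ..##. -> .   bit 6 = 0  t=1,i=11
  ..#.# -> .   bit 5 = 0  t=2,i=5
  ..#.. -> #   bit 4 = 1  t=0,i=1
  ...## -> .   bit 3 = 0  t=0,i=4
  ...#. -> .   bit 2 = 0  t=1,i=6
  ....# -> .   bit 1 = 0  t=2,i=3
  ..... -> #   bit 0 = 1  t=8,i=8
  bits 10000000010001110001011000010001 = 2152142353

2152142353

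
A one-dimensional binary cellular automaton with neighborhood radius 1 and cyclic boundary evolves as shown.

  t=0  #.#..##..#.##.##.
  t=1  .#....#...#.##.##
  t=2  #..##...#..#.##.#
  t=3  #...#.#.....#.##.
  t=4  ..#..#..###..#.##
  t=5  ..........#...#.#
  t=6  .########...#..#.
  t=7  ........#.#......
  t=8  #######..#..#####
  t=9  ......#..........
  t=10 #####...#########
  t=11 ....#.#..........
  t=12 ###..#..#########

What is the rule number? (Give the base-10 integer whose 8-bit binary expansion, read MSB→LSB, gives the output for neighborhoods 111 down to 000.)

  ###|.  b7=0 t=4,i=9
  ##.|#  b6=1 t=0,i=6
  #.#|#  b5=1 t=0,i=1
  #..|.  b4=0 t=0,i=3
  .##|.  b3=0 t=0,i=5
  .#.|.  b2=0 t=0,i=0
  ..#|.  b1=0 t=0,i=4
  ...|#  b0=1 t=1,i=3
  bits 01100001 = 97

97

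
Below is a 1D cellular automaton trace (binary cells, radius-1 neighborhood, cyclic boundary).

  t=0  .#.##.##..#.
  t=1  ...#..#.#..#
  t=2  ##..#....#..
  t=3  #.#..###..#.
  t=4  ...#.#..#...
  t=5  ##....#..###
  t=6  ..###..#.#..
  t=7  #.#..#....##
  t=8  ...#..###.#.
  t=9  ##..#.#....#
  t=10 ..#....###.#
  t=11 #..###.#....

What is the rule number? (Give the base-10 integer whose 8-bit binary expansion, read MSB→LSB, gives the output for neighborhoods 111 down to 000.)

25

  nb ###: next=.  (t=3,i=6, bit7=0)
  nb ##.: next=.  (t=0,i=4, bit6=0)
  nb #.#: next=.  (t=0,i=2, bit5=0)
  nb #..: next=#  (t=0,i=8, bit4=1)
  nb .##: next=#  (t=0,i=3, bit3=1)
  nb .#.: next=.  (t=0,i=1, bit2=0)
  nb ..#: next=.  (t=0,i=0, bit1=0)
  nb ...: next=#  (t=1,i=1, bit0=1)
  bits 00011001 = 25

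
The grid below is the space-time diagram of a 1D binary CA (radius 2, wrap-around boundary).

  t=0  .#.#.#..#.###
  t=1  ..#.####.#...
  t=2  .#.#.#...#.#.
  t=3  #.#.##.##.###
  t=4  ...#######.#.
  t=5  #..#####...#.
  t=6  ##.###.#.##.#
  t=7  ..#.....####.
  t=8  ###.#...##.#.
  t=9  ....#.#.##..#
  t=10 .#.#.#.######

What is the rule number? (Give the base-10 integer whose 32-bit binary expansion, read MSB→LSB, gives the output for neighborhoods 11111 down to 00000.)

2589441748

  #####|#  b31=1 t=4,i=5
  ####.|.  b30=0 t=1,i=6
  ###.#|.  b29=0 t=0,i=12
  ###..|#  b28=1 t=5,i=7
  ##.##|#  b27=1 t=3,i=6
  ##.#.|.  b26=0 t=0,i=0
  ##..#|#  b25=1 t=9,i=10
  ##...|.  b24=0 t=5,i=8
  #.###|.  b23=0 t=0,i=10
  #.##.|#  b22=1 t=3,i=4
  #.#.#|.  b21=0 t=0,i=1
  #.#..|#  b20=1 t=0,i=5
  #..##|.  b19=0 t=5,i=2
  #..#.|#  b18=1 t=0,i=7
  #...#|#  b17=1 t=2,i=7
  #....|#  b16=1 t=1,i=11
  .####|#  b15=1 t=1,i=5
  .###.|.  b14=0 t=0,i=11
  .##.#|#  b13=1 t=3,i=5
  .##..|#  b12=1 t=9,i=9
  .#.##|#  b11=1 t=0,i=9
  .#.#.|#  b10=1 t=0,i=2
  .#..#|#  b9=1 t=0,i=6
  .#...|.  b8=0 t=1,i=10
  ..###|#  b7=1 t=4,i=3
  ..##.|#  b6=1 t=8,i=8
  ..#.#|.  b5=0 t=0,i=8
  ..#..|#  b4=1 t=7,i=2
  ...##|.  b3=0 t=4,i=2
  ...#.|#  b2=1 t=1,i=1
  ....#|.  b1=0 t=1,i=0
  .....|.  b0=0 t=1,i=12
  bits 10011010010101111011111011010100 = 2589441748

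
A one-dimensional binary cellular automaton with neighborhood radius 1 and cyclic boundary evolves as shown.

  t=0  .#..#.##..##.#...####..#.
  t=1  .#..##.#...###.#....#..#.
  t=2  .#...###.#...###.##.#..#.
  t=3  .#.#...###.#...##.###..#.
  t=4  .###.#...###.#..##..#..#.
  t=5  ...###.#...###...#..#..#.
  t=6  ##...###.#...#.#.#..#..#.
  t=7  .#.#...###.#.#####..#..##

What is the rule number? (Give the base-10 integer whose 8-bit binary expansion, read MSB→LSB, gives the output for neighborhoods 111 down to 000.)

  [7] ### => .  t=0,i=18
  [6] ##. => #  t=0,i=7
  [5] #.# => #  t=0,i=5
  [4] #.. => .  t=0,i=2
  [3] .## => .  t=0,i=6
  [2] .#. => #  t=0,i=1
  [1] ..# => .  t=0,i=0
  [0] ... => #  t=0,i=15
  bits 01100101 = 101

101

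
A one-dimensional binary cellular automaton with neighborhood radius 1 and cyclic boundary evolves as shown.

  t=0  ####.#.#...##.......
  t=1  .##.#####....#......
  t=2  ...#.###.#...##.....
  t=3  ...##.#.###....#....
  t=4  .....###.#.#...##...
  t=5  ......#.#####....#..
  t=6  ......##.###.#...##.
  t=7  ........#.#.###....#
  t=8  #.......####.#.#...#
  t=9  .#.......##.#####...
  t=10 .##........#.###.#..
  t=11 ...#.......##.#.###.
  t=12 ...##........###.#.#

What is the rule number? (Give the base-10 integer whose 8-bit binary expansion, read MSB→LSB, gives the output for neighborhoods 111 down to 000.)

180

  ###|#  b7=1 t=0,i=1
  ##.|.  b6=0 t=0,i=3
  #.#|#  b5=1 t=0,i=4
  #..|#  b4=1 t=0,i=8
  .##|.  b3=0 t=0,i=0
  .#.|#  b2=1 t=0,i=5
  ..#|.  b1=0 t=0,i=10
  ...|.  b0=0 t=0,i=9
  bits 10110100 = 180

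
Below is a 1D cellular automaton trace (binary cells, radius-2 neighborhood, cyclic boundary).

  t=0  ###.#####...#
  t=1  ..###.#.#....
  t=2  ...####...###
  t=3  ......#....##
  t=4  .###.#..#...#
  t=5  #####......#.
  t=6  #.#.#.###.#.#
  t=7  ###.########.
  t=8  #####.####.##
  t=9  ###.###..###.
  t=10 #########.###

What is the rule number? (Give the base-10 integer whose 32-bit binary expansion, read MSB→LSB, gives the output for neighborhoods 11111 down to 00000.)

  [31] ##### => #  t=0,i=6
  [30] ####. => .  t=0,i=1
  [29] ###.# => #  t=0,i=2
  [28] ###.. => #  t=0,i=8
  [27] ##.## => #  t=0,i=3
  [26] ##.#. => #  t=1,i=5
  [25] ##..# => #  t=9,i=7
  [24] ##... => .  t=0,i=9
  [23] #.### => #  t=0,i=4
  [22] #.##. => .  t=6,i=12
  [21] #.#.# => #  t=1,i=6
  [20] #.#.. => .  t=1,i=8
  [19] #..## => #  t=9,i=8
  [18] #..#. => .  t=4,i=7
  [17] #...# => .  t=0,i=10
  [16] #.... => #  t=1,i=10
  [15] .#### => .  t=0,i=0
  [14] .###. => #  t=1,i=3
  [13] .##.# => #  t=6,i=0
  [12] .##.. => #  t=3,i=12
  [11] .#.## => #  t=4,i=0
  [10] .#.#. => .  t=1,i=7
  [9] .#..# => .  t=4,i=6
  [8] .#... => .  t=1,i=9
  [7] ..### => .  t=0,i=12
  [6] ..##. => .  t=3,i=11
  [5] ..#.# => .  t=4,i=12
  [4] ..#.. => .  t=3,i=6
  [3] ...## => .  t=0,i=11
  [2] ...#. => #  t=3,i=5
  [1] ....# => .  t=1,i=0
  [0] ..... => #  t=1,i=11
  bits 10111110101010010111100000000101 = 3198777349

3198777349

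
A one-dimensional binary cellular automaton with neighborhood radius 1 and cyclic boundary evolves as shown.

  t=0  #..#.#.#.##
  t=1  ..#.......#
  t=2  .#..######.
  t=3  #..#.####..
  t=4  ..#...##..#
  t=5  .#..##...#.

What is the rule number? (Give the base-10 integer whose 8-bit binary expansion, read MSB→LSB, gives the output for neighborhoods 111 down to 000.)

  [7] ### => #  t=0,i=10
  [6] ##. => .  t=0,i=0
  [5] #.# => .  t=0,i=4
  [4] #.. => .  t=0,i=1
  [3] .## => .  t=0,i=9
  [2] .#. => .  t=0,i=3
  [1] ..# => #  t=0,i=2
  [0] ... => #  t=1,i=4
  bits 10000011 = 131

131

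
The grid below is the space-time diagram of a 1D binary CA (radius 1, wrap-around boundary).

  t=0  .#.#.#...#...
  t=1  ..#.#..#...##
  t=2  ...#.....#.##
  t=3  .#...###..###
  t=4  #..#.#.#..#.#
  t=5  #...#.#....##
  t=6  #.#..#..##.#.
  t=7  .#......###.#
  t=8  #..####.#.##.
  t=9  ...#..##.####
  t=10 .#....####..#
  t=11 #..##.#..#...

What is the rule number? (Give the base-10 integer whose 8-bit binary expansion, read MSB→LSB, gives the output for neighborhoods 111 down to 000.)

105

  ### -> .   bit 7 = 0  t=3,i=6
  ##. -> #   bit 6 = 1  t=1,i=12
  #.# -> #   bit 5 = 1  t=0,i=2
  #.. -> .   bit 4 = 0  t=0,i=6
  .## -> #   bit 3 = 1  t=1,i=11
  .#. -> .   bit 2 = 0  t=0,i=1
  ..# -> .   bit 1 = 0  t=0,i=0
  ... -> #   bit 0 = 1  t=0,i=7
  bits 01101001 = 105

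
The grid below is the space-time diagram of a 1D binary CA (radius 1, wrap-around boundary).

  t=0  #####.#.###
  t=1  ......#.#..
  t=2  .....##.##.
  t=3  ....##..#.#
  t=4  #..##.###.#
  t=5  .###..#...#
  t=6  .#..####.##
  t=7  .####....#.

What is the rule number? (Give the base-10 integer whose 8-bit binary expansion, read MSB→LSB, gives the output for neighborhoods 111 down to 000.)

  nb ###: next=.  (t=0,i=0, bit7=0)
  nb ##.: next=.  (t=0,i=4, bit6=0)
  nb #.#: next=.  (t=0,i=5, bit5=0)
  nb #..: next=#  (t=1,i=9, bit4=1)
  nb .##: next=#  (t=0,i=8, bit3=1)
  nb .#.: next=#  (t=0,i=6, bit2=1)
  nb ..#: next=#  (t=1,i=5, bit1=1)
  nb ...: next=.  (t=1,i=0, bit0=0)
  bits 00011110 = 30

30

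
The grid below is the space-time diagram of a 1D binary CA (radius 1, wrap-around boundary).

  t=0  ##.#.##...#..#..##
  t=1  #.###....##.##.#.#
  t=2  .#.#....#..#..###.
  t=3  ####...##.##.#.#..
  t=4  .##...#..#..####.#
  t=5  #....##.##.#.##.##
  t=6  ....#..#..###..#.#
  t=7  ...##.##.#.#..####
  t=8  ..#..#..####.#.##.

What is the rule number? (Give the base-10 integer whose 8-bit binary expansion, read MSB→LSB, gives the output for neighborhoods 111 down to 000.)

  ###|#  b7=1 t=0,i=0
  ##.|.  b6=0 t=0,i=1
  #.#|#  b5=1 t=0,i=2
  #..|.  b4=0 t=0,i=7
  .##|.  b3=0 t=0,i=5
  .#.|#  b2=1 t=0,i=3
  ..#|#  b1=1 t=0,i=9
  ...|.  b0=0 t=0,i=8
  bits 10100110 = 166

166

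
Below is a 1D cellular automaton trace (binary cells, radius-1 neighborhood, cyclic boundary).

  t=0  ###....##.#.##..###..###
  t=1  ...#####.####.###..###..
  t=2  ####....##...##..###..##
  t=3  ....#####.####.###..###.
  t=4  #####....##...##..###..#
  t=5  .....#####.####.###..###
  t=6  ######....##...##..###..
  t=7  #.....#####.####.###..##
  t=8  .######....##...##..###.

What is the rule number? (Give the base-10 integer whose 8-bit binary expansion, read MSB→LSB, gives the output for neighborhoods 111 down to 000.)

  [7] ### => .  t=0,i=0
  [6] ##. => .  t=0,i=2
  [5] #.# => #  t=0,i=9
  [4] #.. => #  t=0,i=3
  [3] .## => #  t=0,i=7
  [2] .#. => #  t=0,i=10
  [1] ..# => #  t=0,i=6
  [0] ... => #  t=0,i=4
  bits 00111111 = 63

63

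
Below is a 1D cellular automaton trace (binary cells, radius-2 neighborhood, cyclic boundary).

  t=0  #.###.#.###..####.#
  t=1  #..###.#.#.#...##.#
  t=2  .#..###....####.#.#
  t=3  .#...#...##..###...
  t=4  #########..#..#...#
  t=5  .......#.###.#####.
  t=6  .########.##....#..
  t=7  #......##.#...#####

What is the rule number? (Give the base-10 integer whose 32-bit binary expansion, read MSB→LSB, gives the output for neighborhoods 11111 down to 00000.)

1716939071

  nb #####: next=.  (t=4,i=1, bit31=0)
  nb ####.: next=#  (t=0,i=15, bit30=1)
  nb ###.#: next=#  (t=0,i=4, bit29=1)
  nb ###..: next=.  (t=0,i=10, bit28=0)
  nb ##.##: next=.  (t=0,i=1, bit27=0)
  nb ##.#.: next=#  (t=0,i=5, bit26=1)
  nb ##..#: next=#  (t=0,i=11, bit25=1)
  nb ##...: next=.  (t=2,i=7, bit24=0)
  nb #.###: next=.  (t=0,i=2, bit23=0)
  nb #.##.: next=#  (t=0,i=18, bit22=1)
  nb #.#.#: next=.  (t=0,i=6, bit21=0)
  nb #.#..: next=#  (t=1,i=11, bit20=1)
  nb #..##: next=.  (t=0,i=12, bit19=0)
  nb #..#.: next=#  (t=4,i=10, bit18=1)
  nb #...#: next=#  (t=1,i=13, bit17=1)
  nb #....: next=.  (t=2,i=8, bit16=0)
  nb .####: next=.  (t=0,i=14, bit15=0)
  nb .###.: next=#  (t=0,i=3, bit14=1)
  nb .##.#: next=#  (t=0,i=0, bit13=1)
  nb .##..: next=.  (t=1,i=0, bit12=0)
  nb .#.##: next=#  (t=0,i=7, bit11=1)
  nb .#.#.: next=.  (t=1,i=8, bit10=0)
  nb .#..#: next=.  (t=2,i=2, bit9=0)
  nb .#...: next=#  (t=1,i=12, bit8=1)
  nb ..###: next=.  (t=0,i=13, bit7=0)
  nb ..##.: next=.  (t=1,i=15, bit6=0)
  nb ..#.#: next=#  (t=5,i=7, bit5=1)
  nb ..#..: next=#  (t=3,i=1, bit4=1)
  nb ...##: next=#  (t=1,i=14, bit3=1)
  nb ...#.: next=#  (t=3,i=0, bit2=1)
  nb ....#: next=#  (t=2,i=9, bit1=1)
  nb .....: next=#  (t=5,i=1, bit0=1)
  bits 01100110010101100110100100111111 = 1716939071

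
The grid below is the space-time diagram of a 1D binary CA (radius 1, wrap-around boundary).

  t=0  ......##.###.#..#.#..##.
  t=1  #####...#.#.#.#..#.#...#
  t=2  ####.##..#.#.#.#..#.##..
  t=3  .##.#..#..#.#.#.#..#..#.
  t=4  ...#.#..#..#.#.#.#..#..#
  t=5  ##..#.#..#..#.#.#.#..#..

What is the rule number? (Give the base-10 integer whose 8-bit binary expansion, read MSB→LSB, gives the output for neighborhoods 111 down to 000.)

177

  ###|#  b7=1 t=0,i=10
  ##.|.  b6=0 t=0,i=7
  #.#|#  b5=1 t=0,i=8
  #..|#  b4=1 t=0,i=14
  .##|.  b3=0 t=0,i=6
  .#.|.  b2=0 t=0,i=13
  ..#|.  b1=0 t=0,i=5
  ...|#  b0=1 t=0,i=0
  bits 10110001 = 177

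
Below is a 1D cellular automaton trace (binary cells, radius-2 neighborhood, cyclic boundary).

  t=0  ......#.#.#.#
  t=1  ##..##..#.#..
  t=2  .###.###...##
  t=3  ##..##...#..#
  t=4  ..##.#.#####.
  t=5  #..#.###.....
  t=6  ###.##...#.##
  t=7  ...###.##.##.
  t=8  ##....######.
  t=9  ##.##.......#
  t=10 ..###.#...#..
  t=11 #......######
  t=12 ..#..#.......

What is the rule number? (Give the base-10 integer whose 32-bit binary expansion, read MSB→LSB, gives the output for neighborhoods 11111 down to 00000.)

183450390

  nb #####: next=.  (t=4,i=9, bit31=0)
  nb ####.: next=.  (t=4,i=10, bit30=0)
  nb ###.#: next=.  (t=2,i=3, bit29=0)
  nb ###..: next=.  (t=2,i=7, bit28=0)
  nb ##.##: next=#  (t=2,i=0, bit27=1)
  nb ##.#.: next=.  (t=4,i=4, bit26=0)
  nb ##..#: next=#  (t=1,i=2, bit25=1)
  nb ##...: next=.  (t=2,i=8, bit24=0)
  nb #.###: next=#  (t=2,i=1, bit23=1)
  nb #.##.: next=#  (t=6,i=4, bit22=1)
  nb #.#.#: next=#  (t=0,i=8, bit21=1)
  nb #.#..: next=.  (t=0,i=12, bit20=0)
  nb #..##: next=#  (t=1,i=3, bit19=1)
  nb #..#.: next=#  (t=1,i=7, bit18=1)
  nb #...#: next=#  (t=2,i=9, bit17=1)
  nb #....: next=#  (t=0,i=1, bit16=1)
  nb .####: next=.  (t=4,i=8, bit15=0)
  nb .###.: next=.  (t=2,i=2, bit14=0)
  nb .##.#: next=#  (t=2,i=12, bit13=1)
  nb .##..: next=#  (t=1,i=1, bit12=1)
  nb .#.##: next=#  (t=4,i=6, bit11=1)
  nb .#.#.: next=.  (t=0,i=7, bit10=0)
  nb .#..#: next=#  (t=1,i=11, bit9=1)
  nb .#...: next=#  (t=0,i=0, bit8=1)
  nb ..###: next=.  (t=3,i=12, bit7=0)
  nb ..##.: next=.  (t=1,i=0, bit6=0)
  nb ..#.#: next=.  (t=0,i=6, bit5=0)
  nb ..#..: next=#  (t=3,i=9, bit4=1)
  nb ...##: next=.  (t=2,i=10, bit3=0)
  nb ...#.: next=#  (t=0,i=5, bit2=1)
  nb ....#: next=#  (t=0,i=4, bit1=1)
  nb .....: next=.  (t=0,i=2, bit0=0)
  bits 00001010111011110011101100010110 = 183450390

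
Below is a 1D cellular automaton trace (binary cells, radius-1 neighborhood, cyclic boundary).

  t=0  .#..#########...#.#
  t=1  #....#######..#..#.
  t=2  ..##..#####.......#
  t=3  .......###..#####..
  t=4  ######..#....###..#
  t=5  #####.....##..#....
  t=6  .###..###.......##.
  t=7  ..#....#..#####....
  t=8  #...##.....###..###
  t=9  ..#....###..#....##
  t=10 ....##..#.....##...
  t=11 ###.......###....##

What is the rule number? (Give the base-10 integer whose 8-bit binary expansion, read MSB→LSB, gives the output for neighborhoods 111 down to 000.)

  [7] ### => #  t=0,i=5
  [6] ##. => .  t=0,i=12
  [5] #.# => #  t=0,i=0
  [4] #.. => .  t=0,i=2
  [3] .## => .  t=0,i=4
  [2] .#. => .  t=0,i=1
  [1] ..# => .  t=0,i=3
  [0] ... => #  t=0,i=14
  bits 10100001 = 161

161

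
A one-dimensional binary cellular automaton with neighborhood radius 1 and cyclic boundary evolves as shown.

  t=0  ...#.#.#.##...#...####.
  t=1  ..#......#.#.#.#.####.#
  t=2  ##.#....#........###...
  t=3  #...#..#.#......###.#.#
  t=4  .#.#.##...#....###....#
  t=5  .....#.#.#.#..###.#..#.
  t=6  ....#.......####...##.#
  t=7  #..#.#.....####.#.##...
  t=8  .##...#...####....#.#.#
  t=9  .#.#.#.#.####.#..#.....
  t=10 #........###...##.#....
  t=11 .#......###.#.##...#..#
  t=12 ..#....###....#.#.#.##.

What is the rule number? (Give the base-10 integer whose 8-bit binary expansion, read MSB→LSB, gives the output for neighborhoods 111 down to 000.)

  nb ###: next=#  (t=0,i=19, bit7=1)
  nb ##.: next=.  (t=0,i=10, bit6=0)
  nb #.#: next=.  (t=0,i=4, bit5=0)
  nb #..: next=#  (t=0,i=11, bit4=1)
  nb .##: next=#  (t=0,i=9, bit3=1)
  nb .#.: next=.  (t=0,i=3, bit2=0)
  nb ..#: next=#  (t=0,i=2, bit1=1)
  nb ...: next=.  (t=0,i=0, bit0=0)
  bits 10011010 = 154

154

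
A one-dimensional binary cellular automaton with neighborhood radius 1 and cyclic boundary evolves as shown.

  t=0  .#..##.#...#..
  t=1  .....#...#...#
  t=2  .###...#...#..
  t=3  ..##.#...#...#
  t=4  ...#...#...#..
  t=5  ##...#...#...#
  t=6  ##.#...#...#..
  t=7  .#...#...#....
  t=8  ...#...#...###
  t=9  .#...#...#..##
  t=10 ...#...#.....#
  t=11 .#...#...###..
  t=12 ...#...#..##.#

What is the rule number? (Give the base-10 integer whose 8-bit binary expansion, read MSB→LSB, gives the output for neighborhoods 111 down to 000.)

  ###|#  b7=1 t=2,i=2
  ##.|#  b6=1 t=0,i=5
  #.#|.  b5=0 t=0,i=6
  #..|.  b4=0 t=0,i=2
  .##|.  b3=0 t=0,i=4
  .#.|.  b2=0 t=0,i=1
  ..#|.  b1=0 t=0,i=0
  ...|#  b0=1 t=0,i=9
  bits 11000001 = 193

193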